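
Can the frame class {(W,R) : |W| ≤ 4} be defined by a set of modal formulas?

Not modally definable

Modal frame validity is preserved under disjoint unions.
Any modal formula valid on each of 5 disjoint one-world frames is valid on their disjoint union (validity is preserved under disjoint unions). Each one-world frame has |W|=1≤4, but the union has |W|=5.
So the class is not modally definable.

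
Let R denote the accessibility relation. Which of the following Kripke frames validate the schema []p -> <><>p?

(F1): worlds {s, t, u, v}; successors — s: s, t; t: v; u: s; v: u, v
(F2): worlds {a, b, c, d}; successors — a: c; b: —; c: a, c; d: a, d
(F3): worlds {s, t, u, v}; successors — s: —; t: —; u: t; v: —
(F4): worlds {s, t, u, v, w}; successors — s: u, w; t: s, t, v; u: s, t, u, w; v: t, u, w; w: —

(F1)

The schema corresponds to a generalized confluence (Geach) condition: forall x exists w (xRw & x R^2 w).
(F1): satisfies the condition.
(F2): fails — at b but no w with bRw and bR²w.
(F3): fails — at s but no w with sRw and sR²w.
(F4): fails — at w but no w* with wRw* and wR²w*.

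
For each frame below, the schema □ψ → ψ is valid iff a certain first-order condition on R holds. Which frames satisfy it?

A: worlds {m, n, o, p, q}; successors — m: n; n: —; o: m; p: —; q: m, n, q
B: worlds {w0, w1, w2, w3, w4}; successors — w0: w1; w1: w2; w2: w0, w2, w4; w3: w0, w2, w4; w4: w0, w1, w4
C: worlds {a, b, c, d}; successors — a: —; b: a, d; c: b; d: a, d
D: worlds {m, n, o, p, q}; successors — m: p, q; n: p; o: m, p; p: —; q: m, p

none

This is the axiom for reflexivity; its first-order frame correspondent is ∀x Rxx.
A: fails — world m does not see itself.
B: fails — world w0 does not see itself.
C: fails — world a does not see itself.
D: fails — world m does not see itself.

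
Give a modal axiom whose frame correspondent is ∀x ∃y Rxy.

This is seriality; the standard corresponding axiom is D: □q → ◇q.

□q → ◇q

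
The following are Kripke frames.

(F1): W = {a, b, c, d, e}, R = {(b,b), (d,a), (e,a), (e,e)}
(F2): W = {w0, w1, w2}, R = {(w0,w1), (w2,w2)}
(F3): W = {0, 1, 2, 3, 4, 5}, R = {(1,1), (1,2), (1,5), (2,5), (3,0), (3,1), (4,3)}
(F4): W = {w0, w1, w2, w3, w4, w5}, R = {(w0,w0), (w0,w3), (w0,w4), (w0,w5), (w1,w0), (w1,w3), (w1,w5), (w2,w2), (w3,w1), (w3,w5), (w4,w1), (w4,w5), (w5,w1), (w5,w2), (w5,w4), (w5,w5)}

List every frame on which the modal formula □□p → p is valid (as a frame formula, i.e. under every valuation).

(F4)

This is the axiom for a generalized confluence (Geach) condition; its first-order frame correspondent is ∀x ∃w (xR²w ∧ x = w).
(F1): fails — at a but no w with aR²w and a=w.
(F2): fails — at w0 but no w with w0R²w and w0=w.
(F3): fails — at 0 but no w with 0R²w and 0=w.
(F4): holds.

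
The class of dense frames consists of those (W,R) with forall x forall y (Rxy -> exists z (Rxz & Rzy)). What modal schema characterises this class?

□□q → □q

A defining formula is □□q → □q (the C4 axiom).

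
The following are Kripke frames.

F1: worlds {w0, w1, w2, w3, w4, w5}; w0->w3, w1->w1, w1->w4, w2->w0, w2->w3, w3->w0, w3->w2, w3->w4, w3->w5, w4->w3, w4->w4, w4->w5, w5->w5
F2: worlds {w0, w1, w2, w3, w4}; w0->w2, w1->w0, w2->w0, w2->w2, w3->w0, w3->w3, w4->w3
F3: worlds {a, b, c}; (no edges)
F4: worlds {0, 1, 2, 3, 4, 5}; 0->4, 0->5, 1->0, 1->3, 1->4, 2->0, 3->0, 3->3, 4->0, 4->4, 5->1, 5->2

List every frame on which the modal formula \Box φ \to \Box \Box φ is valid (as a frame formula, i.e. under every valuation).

F3

This is the axiom for transitivity; its first-order frame correspondent is \forall x \forall y \forall z (Rxy \wedge Ryz \to Rxz).
F1: fails — Rw3w2 and Rw2w3 but not Rw3w3.
F2: fails — Rw1w0 and Rw0w2 but not Rw1w2.
F3: ✓.
F4: fails — R10 and R05 but not R15.
Valid on: F3.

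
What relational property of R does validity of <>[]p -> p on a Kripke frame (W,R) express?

Equivalently (dual form): p → □◇p.
Suppose p→□◇p is valid. Take Rxy and set V(p)={x}. Then p at x, so □◇p at x, so ◇p at y, so some z with Ryz has p; z=x, i.e. Ryx.
Conversely, on a frame with symmetry the schema holds at every world under every valuation.
Frame condition: forall x forall y (Rxy -> Ryx).

symmetry: forall x forall y (Rxy -> Ryx)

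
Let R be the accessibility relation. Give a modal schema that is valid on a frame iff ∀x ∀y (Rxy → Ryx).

The condition is symmetry. The B schema p → □◇p defines it.
Suppose p→□◇p is valid. Take Rxy and set V(p)={x}. Then p at x, so □◇p at x, so ◇p at y, so some z with Ryz has p; z=x, i.e. Ryx.

p → □◇p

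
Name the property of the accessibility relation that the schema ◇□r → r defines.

Replacing r by ¬r and contraposing gives the equivalent schema r → □◇r.
Suppose r→□◇r is valid. Take Rxy and set V(r)={x}. Then r at x, so □◇r at x, so ◇r at y, so some z with Ryz has r; z=x, i.e. Ryx.

Symmetry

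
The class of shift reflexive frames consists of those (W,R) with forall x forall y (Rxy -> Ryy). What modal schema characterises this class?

The condition is shift-reflexivity. The T□ schema □(□r → r) defines it.
Suppose □(□r→r) is valid. Take Rxy and set V(r)={w : Ryw}. Then at y, □r holds; since □(□r→r) at x, □r→r at y, so r at y, i.e. Ryy.

□(□r → r)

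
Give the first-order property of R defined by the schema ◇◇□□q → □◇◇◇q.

This is a Sahlqvist (Geach-type) schema ◇^2□^2q → □^1◇^3q.
First-order correspondent: ∀x ∀y ∀z ((xR²y ∧ xRz) → ∃w (yR²w ∧ zR³w)).

∀x ∀y ∀z ((xR²y ∧ xRz) → ∃w (yR²w ∧ zR³w))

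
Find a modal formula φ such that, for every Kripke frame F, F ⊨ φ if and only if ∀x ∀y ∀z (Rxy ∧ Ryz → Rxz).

□q → □□q

This is transitivity; the standard corresponding axiom is 4: □q → □□q.
Suppose □q→□□q is valid. Take Rxy, Ryz and set V(q)={w : Rxw}. Then □q at x, so □□q at x, so □q at y, so q at z, i.e. Rxz.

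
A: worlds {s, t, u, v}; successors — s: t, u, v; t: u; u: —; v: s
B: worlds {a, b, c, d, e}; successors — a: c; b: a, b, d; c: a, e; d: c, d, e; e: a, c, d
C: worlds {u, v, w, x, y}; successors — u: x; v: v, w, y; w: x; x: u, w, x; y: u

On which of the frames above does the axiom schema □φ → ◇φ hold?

This is the axiom for seriality; its first-order frame correspondent is ∀x ∃y Rxy.
A: fails — world u has no successor.
B: holds.
C: holds.
Valid on: B, C.

B, C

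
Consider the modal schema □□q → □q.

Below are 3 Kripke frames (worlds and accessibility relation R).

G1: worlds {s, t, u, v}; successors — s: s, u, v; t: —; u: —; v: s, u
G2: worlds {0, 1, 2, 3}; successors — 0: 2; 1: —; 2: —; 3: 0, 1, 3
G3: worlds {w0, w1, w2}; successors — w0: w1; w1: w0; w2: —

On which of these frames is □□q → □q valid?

The schema corresponds to density: ∀x ∀y (Rxy → ∃z (Rxz ∧ Rzy)).
G1: holds.
G2: fails — R02 but no z with R0z and Rz2.
G3: fails — Rw0w1 but no z with Rw0z and Rzw1.
Valid on: G1.

G1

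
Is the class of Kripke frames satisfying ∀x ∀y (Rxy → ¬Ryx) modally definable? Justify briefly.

No

Modal frame validity is preserved under surjective bounded morphisms.
The 4-cycle (worlds 0,1,2,3 with 0→1→2→3→0) is asymmetric. Mapping every world to a single reflexive point • is a surjective bounded morphism, and the reflexive point is not asymmetric (R•• but asymmetry requires ¬R••).
So the class is not modally definable.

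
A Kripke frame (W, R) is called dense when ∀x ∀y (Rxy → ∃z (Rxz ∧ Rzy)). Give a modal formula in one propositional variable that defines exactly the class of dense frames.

□□s → □s

This is density; the standard corresponding axiom is C4: □□s → □s.
Suppose □□s→□s is valid. Take Rxy and set V(s)={w : xR²w}. Then □□s at x, so □s at x, so s at y, i.e. ∃z(Rxz∧Rzy).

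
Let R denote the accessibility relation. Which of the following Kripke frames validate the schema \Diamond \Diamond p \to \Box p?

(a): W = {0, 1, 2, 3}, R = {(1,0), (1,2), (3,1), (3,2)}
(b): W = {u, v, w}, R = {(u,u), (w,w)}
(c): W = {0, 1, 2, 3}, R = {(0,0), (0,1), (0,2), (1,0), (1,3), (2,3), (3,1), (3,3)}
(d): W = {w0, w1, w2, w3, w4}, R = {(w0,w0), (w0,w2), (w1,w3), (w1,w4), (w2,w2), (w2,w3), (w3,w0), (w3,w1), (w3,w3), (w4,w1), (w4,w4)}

Frame correspondent (Sahlqvist): \forall x \forall y \forall z ((x R^2 y \wedge xRz) \to \exists w (y = w \wedge z = w)) — i.e. a generalized confluence (Geach) condition.
(a): fails — 3R²0, 3R1 but 0 ≠ 1.
(b): satisfies the condition.
(c): fails — 0R²0, 0R1 but 0 ≠ 1.
(d): fails — w0R²w0, w0Rw2 but w0 ≠ w2.
Valid on: (b).

(b)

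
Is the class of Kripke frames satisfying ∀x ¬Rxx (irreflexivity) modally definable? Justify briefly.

If a class were modally definable it would be closed under surjective bounded morphisms (Goldblatt–Thomason).
The 2-cycle (worlds w0,w1 with w0→w1→w0) is irreflexive, and the map sending every world to a single reflexive point • is a surjective bounded morphism (forth: every edge maps to (•,•); back: every world has a successor). So any modal formula valid on the 2-cycle is also valid on the reflexive point, which is not irreflexive.
Hence irreflexivity is not modally definable.

Not modally definable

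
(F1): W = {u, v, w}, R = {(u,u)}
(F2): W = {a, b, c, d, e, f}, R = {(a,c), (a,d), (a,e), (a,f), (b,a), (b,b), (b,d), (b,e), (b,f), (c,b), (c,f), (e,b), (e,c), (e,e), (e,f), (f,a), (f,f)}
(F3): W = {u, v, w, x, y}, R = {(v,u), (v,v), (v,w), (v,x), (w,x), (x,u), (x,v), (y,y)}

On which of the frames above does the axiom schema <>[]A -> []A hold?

Frame correspondent (Sahlqvist): forall x forall y forall z (Rxy & Rxz -> Ryz) — i.e. the Euclidean property.
(F1): holds.
(F2): fails — Rae and Rad but not Red.
(F3): fails — Rvw and Rvv but not Rwv.

(F1)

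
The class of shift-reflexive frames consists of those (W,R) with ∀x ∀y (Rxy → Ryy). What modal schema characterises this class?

□(□r → r)

The condition is shift-reflexivity. The T□ schema □(□r → r) defines it.
Suppose □(□r→r) is valid. Take Rxy and set V(r)={w : Ryw}. Then at y, □r holds; since □(□r→r) at x, □r→r at y, so r at y, i.e. Ryy.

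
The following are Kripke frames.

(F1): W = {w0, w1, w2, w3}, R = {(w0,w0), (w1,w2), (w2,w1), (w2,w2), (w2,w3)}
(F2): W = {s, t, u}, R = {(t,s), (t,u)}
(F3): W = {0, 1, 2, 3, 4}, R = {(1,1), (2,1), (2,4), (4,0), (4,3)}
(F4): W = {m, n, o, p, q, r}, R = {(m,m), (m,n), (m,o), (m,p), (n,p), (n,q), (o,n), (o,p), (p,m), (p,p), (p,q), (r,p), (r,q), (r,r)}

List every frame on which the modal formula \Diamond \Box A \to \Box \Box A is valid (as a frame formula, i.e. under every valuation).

Frame correspondent (Sahlqvist): \forall x \forall y \forall z ((xRy \wedge x R^2 z) \to \exists w (yRw \wedge z = w)) — i.e. a generalized confluence (Geach) condition.
(F1): fails — w2Rw1, w2R²w1 but no w with w1Rw and w1=w.
(F2): satisfies the condition.
(F3): fails — 2R1, 2R²0 but no w with 1Rw and 0=w.
(F4): fails — mRm, mR²q but no w with mRw and q=w.

(F2)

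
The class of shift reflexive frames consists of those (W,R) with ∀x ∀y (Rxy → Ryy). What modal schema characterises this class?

□(□p → p)

A defining formula is □(□p → p) (the T□ axiom).
Suppose □(□p→p) is valid. Take Rxy and set V(p)={w : Ryw}. Then at y, □p holds; since □(□p→p) at x, □p→p at y, so p at y, i.e. Ryy.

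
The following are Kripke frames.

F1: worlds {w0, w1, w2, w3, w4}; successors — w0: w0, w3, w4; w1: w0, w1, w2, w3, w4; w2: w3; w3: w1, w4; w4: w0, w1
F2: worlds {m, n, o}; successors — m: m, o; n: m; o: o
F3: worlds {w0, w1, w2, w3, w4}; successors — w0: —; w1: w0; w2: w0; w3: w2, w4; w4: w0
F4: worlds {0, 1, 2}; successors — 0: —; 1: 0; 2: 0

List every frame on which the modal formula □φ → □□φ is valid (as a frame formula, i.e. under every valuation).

Frame correspondent (Sahlqvist): ∀x ∀y ∀z (Rxy ∧ Ryz → Rxz) — i.e. transitivity.
F1: fails — Rw0w4 and Rw4w1 but not Rw0w1.
F2: fails — Rnm and Rmo but not Rno.
F3: fails — Rw3w2 and Rw2w0 but not Rw3w0.
F4: holds.

F4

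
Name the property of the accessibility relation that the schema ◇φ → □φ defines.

Suppose ◇φ→□φ is valid. Take Rxy, Rxz and set V(φ)={y}. Then ◇φ at x, so □φ at x, so φ at z, i.e. z=y.

Partial functionality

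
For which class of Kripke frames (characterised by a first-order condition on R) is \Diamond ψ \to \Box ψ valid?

This schema is the CD axiom.
It corresponds to partial functionality: \forall x \forall y \forall z (Rxy \wedge Rxz \to y = z).

partial functionality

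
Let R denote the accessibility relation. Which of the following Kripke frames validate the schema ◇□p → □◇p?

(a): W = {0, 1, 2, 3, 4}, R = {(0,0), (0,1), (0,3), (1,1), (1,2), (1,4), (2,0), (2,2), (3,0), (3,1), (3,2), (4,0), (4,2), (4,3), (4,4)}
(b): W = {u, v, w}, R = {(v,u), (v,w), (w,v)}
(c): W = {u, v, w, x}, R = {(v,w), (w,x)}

The schema corresponds to convergence: ∀x ∀y ∀z (Rxy ∧ Rxz → ∃w (Ryw ∧ Rzw)).
(a): holds.
(b): fails — Rvu and Rvu but u and u have no common successor.
(c): fails — Rwx and Rwx but x and x have no common successor.

(a)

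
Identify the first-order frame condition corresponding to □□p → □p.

Density

Suppose □□p→□p is valid. Take Rxy and set V(p)={w : xR²w}. Then □□p at x, so □p at x, so p at y, i.e. ∃z(Rxz∧Rzy).
Conversely, on a frame with density the schema holds at every world under every valuation.
Frame condition: ∀x ∀y (Rxy → ∃z (Rxz ∧ Rzy)).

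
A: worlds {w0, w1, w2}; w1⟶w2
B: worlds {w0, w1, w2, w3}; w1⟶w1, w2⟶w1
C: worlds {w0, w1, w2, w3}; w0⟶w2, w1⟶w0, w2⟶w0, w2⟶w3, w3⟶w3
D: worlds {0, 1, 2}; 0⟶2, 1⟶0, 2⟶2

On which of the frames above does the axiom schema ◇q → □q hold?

A, B, D

This is the axiom for partial functionality; its first-order frame correspondent is ∀x ∀y ∀z (Rxy ∧ Rxz → y = z).
A: holds.
B: holds.
C: fails — w2 sees both w0 and w3.
D: holds.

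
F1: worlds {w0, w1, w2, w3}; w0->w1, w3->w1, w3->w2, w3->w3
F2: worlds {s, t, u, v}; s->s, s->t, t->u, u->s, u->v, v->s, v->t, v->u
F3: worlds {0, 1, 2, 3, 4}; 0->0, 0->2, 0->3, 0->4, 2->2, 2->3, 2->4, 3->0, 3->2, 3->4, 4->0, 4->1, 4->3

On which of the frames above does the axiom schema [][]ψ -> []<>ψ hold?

F2

This is the axiom for a generalized confluence (Geach) condition; its first-order frame correspondent is forall x forall z (xRz -> exists w (x R^2 w & zRw)).
F1: fails — w0Rw1 but no w with w0R²w and w1Rw.
F2: ✓.
F3: fails — 4R1 but no w with 4R²w and 1Rw.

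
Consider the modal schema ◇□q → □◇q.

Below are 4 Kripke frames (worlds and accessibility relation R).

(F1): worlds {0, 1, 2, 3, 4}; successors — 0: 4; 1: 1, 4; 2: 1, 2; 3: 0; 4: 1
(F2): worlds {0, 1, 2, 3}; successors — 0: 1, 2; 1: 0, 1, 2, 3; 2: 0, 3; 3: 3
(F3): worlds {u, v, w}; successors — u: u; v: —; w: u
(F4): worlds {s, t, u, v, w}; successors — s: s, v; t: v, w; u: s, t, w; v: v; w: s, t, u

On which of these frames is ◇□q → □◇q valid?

(F1), (F3)

Frame correspondent (Sahlqvist): ∀x ∀y ∀z (Rxy ∧ Rxz → ∃w (Ryw ∧ Rzw)) — i.e. convergence.
(F1): holds.
(F2): fails — R10 and R12 but 0 and 2 have no common successor.
(F3): holds.
(F4): fails — Rtv and Rtw but v and w have no common successor.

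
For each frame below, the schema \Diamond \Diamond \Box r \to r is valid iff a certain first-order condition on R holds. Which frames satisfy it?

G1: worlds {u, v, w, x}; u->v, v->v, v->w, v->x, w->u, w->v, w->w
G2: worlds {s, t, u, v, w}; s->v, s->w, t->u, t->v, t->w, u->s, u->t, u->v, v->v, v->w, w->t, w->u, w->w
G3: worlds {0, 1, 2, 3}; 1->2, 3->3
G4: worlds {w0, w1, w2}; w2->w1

G3, G4

Frame correspondent (Sahlqvist): \forall x \forall y (x R^2 y \to \exists w (yRw \wedge x = w)) — i.e. a generalized confluence (Geach) condition.
G1: fails — uR²v but no t with vRt and u=t.
G2: fails — sR²t but no w* with tRw* and s=w*.
G3: condition met.
G4: condition met.
Valid on: G3, G4.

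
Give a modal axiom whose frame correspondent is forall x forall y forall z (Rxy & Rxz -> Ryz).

◇ψ → □◇ψ

A defining formula is ◇ψ → □◇ψ (the 5 axiom).
Suppose ◇ψ→□◇ψ is valid. Take Rxy, Rxz and set V(ψ)={y}. Then ◇ψ at x, so □◇ψ at x, so ◇ψ at z, so some w with Rzw has ψ; w=y, i.e. Rzy. By symmetry of the argument, Ryz.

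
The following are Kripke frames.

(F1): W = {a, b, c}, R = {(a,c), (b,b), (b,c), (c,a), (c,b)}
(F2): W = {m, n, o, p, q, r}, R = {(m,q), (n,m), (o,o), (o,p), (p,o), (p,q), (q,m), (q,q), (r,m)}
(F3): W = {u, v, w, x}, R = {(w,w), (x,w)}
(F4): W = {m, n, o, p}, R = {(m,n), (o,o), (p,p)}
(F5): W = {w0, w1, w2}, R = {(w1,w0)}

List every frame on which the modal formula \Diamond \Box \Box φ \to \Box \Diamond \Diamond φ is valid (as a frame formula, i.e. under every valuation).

Frame correspondent (Sahlqvist): \forall x \forall y \forall z ((xRy \wedge xRz) \to \exists w (y R^2 w \wedge z R^2 w)) — i.e. a generalized confluence (Geach) condition.
(F1): ✓.
(F2): ✓.
(F3): ✓.
(F4): fails — mRn, mRn but no w with nR²w and nR²w.
(F5): fails — w1Rw0, w1Rw0 but no w with w0R²w and w0R²w.
Valid on: (F1), (F2), (F3).

(F1), (F2), (F3)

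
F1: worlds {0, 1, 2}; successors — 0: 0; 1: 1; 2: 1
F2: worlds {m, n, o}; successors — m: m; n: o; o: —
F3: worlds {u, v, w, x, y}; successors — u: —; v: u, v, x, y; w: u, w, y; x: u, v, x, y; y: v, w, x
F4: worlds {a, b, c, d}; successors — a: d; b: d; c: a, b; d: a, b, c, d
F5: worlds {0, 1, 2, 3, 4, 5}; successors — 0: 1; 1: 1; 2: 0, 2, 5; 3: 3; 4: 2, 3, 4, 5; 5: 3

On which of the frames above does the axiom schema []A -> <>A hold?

The schema corresponds to seriality: forall x exists y Rxy.
F1: condition met.
F2: fails — world o has no successor.
F3: fails — world u has no successor.
F4: condition met.
F5: condition met.
Valid on: F1, F4, F5.

F1, F4, F5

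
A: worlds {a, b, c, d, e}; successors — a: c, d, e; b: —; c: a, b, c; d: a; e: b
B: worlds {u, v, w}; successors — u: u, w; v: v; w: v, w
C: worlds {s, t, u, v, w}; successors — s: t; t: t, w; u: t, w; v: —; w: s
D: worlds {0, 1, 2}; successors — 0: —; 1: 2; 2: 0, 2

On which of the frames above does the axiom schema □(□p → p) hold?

Frame correspondent (Sahlqvist): ∀x ∀y (Rxy → Ryy) — i.e. shift-reflexivity.
A: fails — Reb but not Rbb.
B: holds.
C: fails — Ruw but not Rww.
D: fails — R20 but not R00.

B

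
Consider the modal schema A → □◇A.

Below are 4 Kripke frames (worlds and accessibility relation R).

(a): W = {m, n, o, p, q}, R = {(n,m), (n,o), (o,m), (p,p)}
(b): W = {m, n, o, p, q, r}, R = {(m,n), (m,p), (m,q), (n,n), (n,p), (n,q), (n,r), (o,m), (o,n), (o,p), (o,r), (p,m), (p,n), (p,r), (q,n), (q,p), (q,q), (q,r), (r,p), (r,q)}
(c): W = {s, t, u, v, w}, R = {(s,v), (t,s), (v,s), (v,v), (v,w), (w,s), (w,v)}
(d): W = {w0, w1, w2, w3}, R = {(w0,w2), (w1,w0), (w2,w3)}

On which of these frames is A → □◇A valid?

none

The schema corresponds to symmetry: ∀x ∀y (Rxy → Ryx).
(a): fails — Rno but not Ron.
(b): fails — Rom but not Rmo.
(c): fails — Rts but not Rst.
(d): fails — Rw0w2 but not Rw2w0.
Valid on no frame.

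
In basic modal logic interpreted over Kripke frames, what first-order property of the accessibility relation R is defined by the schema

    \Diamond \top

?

seriality: \forall x \exists y Rxy

◇⊤ holds at w iff w has a successor, so frame-validity of ◇⊤ is exactly seriality. Equivalently via □A → ◇A:
Suppose □A→◇A is valid. At any x set V(A)=W. Then □A at x, so ◇A at x, so x has a successor.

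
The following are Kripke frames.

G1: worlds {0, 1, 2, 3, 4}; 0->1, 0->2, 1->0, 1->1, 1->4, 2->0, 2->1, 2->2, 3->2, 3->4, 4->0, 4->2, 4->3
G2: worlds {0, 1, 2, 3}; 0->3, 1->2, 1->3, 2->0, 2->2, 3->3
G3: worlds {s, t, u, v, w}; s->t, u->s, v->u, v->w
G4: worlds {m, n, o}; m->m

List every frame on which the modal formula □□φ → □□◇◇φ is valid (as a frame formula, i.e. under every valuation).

This is the axiom for a generalized confluence (Geach) condition; its first-order frame correspondent is ∀x ∀z (xR²z → ∃w (xR²w ∧ zR²w)).
G1: holds.
G2: holds.
G3: fails — uR²t but no w* with uR²w* and tR²w*.
G4: holds.
Valid on: G1, G2, G4.

G1, G2, G4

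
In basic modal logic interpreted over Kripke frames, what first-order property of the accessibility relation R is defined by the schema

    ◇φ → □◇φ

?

Suppose ◇φ→□◇φ is valid. Take Rxy, Rxz and set V(φ)={y}. Then ◇φ at x, so □◇φ at x, so ◇φ at z, so some w with Rzw has φ; w=y, i.e. Rzy. By symmetry of the argument, Ryz.
The converse is a direct semantic check.
Frame condition: ∀x ∀y ∀z (Rxy ∧ Rxz → Ryz).

the Euclidean property: ∀x ∀y ∀z (Rxy ∧ Rxz → Ryz)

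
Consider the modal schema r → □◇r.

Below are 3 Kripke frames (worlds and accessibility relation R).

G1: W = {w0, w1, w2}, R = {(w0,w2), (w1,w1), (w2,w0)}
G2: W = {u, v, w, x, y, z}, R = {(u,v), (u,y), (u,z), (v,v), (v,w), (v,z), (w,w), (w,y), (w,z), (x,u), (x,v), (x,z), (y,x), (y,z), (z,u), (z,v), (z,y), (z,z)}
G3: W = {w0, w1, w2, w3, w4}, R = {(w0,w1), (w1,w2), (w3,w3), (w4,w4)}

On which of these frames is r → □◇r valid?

The schema corresponds to symmetry: ∀x ∀y (Rxy → Ryx).
G1: ✓.
G2: fails — Ruv but not Rvu.
G3: fails — Rw1w2 but not Rw2w1.

G1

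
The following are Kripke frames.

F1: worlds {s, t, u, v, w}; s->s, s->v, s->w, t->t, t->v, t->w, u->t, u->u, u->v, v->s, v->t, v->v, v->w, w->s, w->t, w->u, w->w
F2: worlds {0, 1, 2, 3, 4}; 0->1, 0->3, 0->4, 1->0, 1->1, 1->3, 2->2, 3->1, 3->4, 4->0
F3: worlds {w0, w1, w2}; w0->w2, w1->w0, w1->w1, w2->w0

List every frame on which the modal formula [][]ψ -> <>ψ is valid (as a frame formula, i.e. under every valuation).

The schema corresponds to a generalized confluence (Geach) condition: forall x exists w (x R^2 w & xRw).
F1: satisfies the condition.
F2: fails — at 4 but no w with 4R²w and 4Rw.
F3: fails — at w0 but no w with w0R²w and w0Rw.

F1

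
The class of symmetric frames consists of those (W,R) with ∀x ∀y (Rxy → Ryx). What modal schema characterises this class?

q → □◇q

A defining formula is q → □◇q (the B axiom).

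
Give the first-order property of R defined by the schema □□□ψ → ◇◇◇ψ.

This is a Sahlqvist (Geach-type) schema ◇^0□^3ψ → □^0◇^3ψ.
Minimal-valuation argument: fix x; take any y with xR^0y and any z with xR^0z. Set V(ψ) to the set of worlds R-reachable from y in exactly 3 steps. Then □^3ψ holds at y, so the antecedent holds at x; validity forces ◇^3ψ at z, giving a w with zR^3w and yR^3w.
First-order correspondent: ∀x ∃w (xR³w ∧ xR³w).

∀x ∃w (xR³w ∧ xR³w)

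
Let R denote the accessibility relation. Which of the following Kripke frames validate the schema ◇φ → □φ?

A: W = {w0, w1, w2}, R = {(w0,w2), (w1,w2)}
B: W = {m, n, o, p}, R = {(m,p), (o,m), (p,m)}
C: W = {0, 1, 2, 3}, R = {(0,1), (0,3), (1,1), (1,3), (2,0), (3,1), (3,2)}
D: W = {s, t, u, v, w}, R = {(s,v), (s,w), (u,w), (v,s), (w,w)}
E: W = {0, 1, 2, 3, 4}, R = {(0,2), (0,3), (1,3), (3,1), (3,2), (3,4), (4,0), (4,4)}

A, B

This is the axiom for partial functionality; its first-order frame correspondent is ∀x ∀y ∀z (Rxy ∧ Rxz → y = z).
A: condition met.
B: condition met.
C: fails — 0 sees both 1 and 3.
D: fails — s sees both v and w.
E: fails — 0 sees both 2 and 3.
Valid on: A, B.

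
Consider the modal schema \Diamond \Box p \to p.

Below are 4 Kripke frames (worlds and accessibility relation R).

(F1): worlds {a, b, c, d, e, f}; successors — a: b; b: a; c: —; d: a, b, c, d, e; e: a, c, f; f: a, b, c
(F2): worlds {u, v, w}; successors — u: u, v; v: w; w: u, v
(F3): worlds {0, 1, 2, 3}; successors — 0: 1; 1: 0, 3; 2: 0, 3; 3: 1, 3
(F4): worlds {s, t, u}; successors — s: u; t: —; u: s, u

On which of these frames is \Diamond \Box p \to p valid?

Frame correspondent (Sahlqvist): \forall x \forall y (xRy \to \exists w (yRw \wedge x = w)) — i.e. a generalized confluence (Geach) condition.
(F1): fails — dRa but no w with aRw and d=w.
(F2): fails — uRv but no t with vRt and u=t.
(F3): fails — 2R0 but no w with 0Rw and 2=w.
(F4): satisfies the condition.
Valid on: (F4).

(F4)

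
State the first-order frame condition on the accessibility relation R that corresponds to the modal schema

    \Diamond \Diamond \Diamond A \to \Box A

This is a Sahlqvist (Geach-type) schema ◇^3□^0A → □^1◇^0A.
First-order correspondent: \forall x \forall y \forall z ((x R^3 y \wedge xRz) \to \exists w (y = w \wedge z = w)).

\forall x \forall y \forall z ((x R^3 y \wedge xRz) \to \exists w (y = w \wedge z = w))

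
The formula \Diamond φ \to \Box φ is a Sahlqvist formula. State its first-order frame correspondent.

Suppose ◇φ→□φ is valid. Take Rxy, Rxz and set V(φ)={y}. Then ◇φ at x, so □φ at x, so φ at z, i.e. z=y.

partial functionality: \forall x \forall y \forall z (Rxy \wedge Rxz \to y = z)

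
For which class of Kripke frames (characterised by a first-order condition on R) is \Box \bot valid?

□⊥ is valid iff no world has any successor (otherwise □⊥ fails at any world with one).
The converse is a direct semantic check.
Frame condition: \forall x \forall y \neg Rxy.

emptiness of R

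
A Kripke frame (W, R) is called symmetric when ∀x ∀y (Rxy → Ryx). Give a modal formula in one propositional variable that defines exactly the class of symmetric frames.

q → □◇q

This is symmetry; the standard corresponding axiom is B: q → □◇q.
Suppose q→□◇q is valid. Take Rxy and set V(q)={x}. Then q at x, so □◇q at x, so ◇q at y, so some z with Ryz has q; z=x, i.e. Ryx.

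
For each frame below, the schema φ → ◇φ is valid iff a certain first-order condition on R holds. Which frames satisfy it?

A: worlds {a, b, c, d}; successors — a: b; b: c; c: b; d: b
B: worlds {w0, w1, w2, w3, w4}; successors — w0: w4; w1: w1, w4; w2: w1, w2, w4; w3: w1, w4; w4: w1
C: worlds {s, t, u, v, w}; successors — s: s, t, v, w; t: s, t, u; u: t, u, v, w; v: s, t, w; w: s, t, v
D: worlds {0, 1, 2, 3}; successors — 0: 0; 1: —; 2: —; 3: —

The schema corresponds to reflexivity: ∀x Rxx.
A: fails — world a does not see itself.
B: fails — world w0 does not see itself.
C: fails — world v does not see itself.
D: fails — world 1 does not see itself.

none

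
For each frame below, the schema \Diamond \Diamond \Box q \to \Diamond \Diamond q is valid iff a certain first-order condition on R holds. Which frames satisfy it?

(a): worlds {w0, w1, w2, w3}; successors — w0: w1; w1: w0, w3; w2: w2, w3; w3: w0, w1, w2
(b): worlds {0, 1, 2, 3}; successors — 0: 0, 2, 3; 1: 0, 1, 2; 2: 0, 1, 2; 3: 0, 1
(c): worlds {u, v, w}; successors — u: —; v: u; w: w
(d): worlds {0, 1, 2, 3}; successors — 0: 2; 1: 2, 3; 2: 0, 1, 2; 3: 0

This is the axiom for a generalized confluence (Geach) condition; its first-order frame correspondent is \forall x \forall y (x R^2 y \to \exists w (yRw \wedge x R^2 w)).
(a): fails — w0R²w0 but no w with w0Rw and w0R²w.
(b): ✓.
(c): ✓.
(d): ✓.
Valid on: (b), (c), (d).

(b), (c), (d)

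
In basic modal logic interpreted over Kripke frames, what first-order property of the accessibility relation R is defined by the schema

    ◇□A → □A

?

This schema is equivalent to the 5 axiom ◇A → □◇A.
It corresponds to the Euclidean property: ∀x ∀y ∀z (Rxy ∧ Rxz → Ryz).

the Euclidean property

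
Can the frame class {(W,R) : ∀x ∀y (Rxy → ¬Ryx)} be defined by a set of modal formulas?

Not modally definable

Any modally definable frame class is closed under surjective bounded morphisms.
The 3-cycle (worlds w0,w1,w2 with w0→w1→w2→w0) is asymmetric. Mapping every world to a single reflexive point • is a surjective bounded morphism, and the reflexive point is not asymmetric (R•• but asymmetry requires ¬R••).
So the class is not modally definable.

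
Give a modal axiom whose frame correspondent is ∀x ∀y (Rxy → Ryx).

This is symmetry; the standard corresponding axiom is B: s → □◇s.
Suppose s→□◇s is valid. Take Rxy and set V(s)={x}. Then s at x, so □◇s at x, so ◇s at y, so some z with Ryz has s; z=x, i.e. Ryx.

s → □◇s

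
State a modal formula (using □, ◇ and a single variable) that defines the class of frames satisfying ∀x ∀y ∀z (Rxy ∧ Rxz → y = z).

◇ψ → □ψ

This is partial functionality; the standard corresponding axiom is CD: ◇ψ → □ψ.
Suppose ◇ψ→□ψ is valid. Take Rxy, Rxz and set V(ψ)={y}. Then ◇ψ at x, so □ψ at x, so ψ at z, i.e. z=y.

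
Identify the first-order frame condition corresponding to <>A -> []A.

Suppose ◇A→□A is valid. Take Rxy, Rxz and set V(A)={y}. Then ◇A at x, so □A at x, so A at z, i.e. z=y.

partial functionality: forall x forall y forall z (Rxy & Rxz -> y = z)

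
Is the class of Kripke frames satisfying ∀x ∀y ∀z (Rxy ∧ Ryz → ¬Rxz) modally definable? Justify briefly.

No — not modally definable

Any modally definable frame class is closed under surjective bounded morphisms.
The 7-cycle (worlds w0,w1,w2,w3,w4,w5,w6 with w0→w1→w2→w3→w4→w5→w6→w0) is intransitive. Mapping every world to a single reflexive point • is a surjective bounded morphism; the reflexive point is not intransitive (R••∧R•• but R••).
So no modal formula (or set of formulas) defines exactly the intransitive frames.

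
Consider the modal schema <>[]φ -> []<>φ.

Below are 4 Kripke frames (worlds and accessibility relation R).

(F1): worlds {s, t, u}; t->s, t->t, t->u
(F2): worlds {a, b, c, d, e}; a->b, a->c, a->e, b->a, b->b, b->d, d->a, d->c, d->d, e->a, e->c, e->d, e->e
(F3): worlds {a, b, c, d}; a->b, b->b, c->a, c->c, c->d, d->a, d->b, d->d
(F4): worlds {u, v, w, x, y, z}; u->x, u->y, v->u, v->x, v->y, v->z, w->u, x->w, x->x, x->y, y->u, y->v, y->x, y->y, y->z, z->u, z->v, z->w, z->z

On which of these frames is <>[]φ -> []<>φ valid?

This is the axiom for convergence; its first-order frame correspondent is forall x forall y forall z (Rxy & Rxz -> exists w (Ryw & Rzw)).
(F1): fails — Rtt and Rtu but t and u have no common successor.
(F2): fails — Rab and Rac but b and c have no common successor.
(F3): fails — Rcc and Rca but c and a have no common successor.
(F4): fails — Rvz and Rvu but z and u have no common successor.

none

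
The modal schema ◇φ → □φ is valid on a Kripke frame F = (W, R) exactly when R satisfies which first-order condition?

This schema is the CD axiom.
It corresponds to partial functionality: ∀x ∀y ∀z (Rxy ∧ Rxz → y = z).

partial functionality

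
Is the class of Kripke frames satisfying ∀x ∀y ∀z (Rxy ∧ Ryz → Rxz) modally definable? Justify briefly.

Yes: it is transitivity, defined by the 4 schema □r → □□r.
Suppose □r→□□r is valid. Take Rxy, Ryz and set V(r)={w : Rxw}. Then □r at x, so □□r at x, so □r at y, so r at z, i.e. Rxz.

Yes, by □r → □□r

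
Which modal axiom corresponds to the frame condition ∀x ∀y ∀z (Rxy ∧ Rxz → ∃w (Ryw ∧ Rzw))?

◇□p → □◇p

This is convergence; the standard corresponding axiom is .2: ◇□p → □◇p.
Suppose ◇□p→□◇p is valid. Take Rxy, Rxz and set V(p)={w : Ryw}. Then □p at y so ◇□p at x, so □◇p at x, so ◇p at z, giving w with Rzw and Ryw.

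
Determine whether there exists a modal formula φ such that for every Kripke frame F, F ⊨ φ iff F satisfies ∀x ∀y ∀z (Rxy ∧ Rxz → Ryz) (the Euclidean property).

The condition is the Euclidean property. A defining modal formula is ◇q → □◇q.

Yes, by ◇q → □◇q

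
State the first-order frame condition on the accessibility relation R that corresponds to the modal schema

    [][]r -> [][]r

forall x forall z (x R^2 z -> exists w (x R^2 w & z = w))

This is a Sahlqvist (Geach-type) schema ◇^0□^2r → □^2◇^0r.
First-order correspondent: forall x forall z (x R^2 z -> exists w (x R^2 w & z = w)).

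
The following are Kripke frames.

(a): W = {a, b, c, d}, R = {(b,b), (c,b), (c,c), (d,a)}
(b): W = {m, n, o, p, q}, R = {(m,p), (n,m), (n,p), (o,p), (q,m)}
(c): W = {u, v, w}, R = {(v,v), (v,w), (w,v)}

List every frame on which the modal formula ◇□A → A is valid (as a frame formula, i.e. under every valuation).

The schema corresponds to symmetry: ∀x ∀y (Rxy → Ryx).
(a): fails — Rcb but not Rbc.
(b): fails — Rop but not Rpo.
(c): condition met.

(c)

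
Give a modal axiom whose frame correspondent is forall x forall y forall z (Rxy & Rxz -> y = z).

The condition is partial functionality. The CD schema ◇ψ → □ψ defines it.
Suppose ◇ψ→□ψ is valid. Take Rxy, Rxz and set V(ψ)={y}. Then ◇ψ at x, so □ψ at x, so ψ at z, i.e. z=y.

◇ψ → □ψ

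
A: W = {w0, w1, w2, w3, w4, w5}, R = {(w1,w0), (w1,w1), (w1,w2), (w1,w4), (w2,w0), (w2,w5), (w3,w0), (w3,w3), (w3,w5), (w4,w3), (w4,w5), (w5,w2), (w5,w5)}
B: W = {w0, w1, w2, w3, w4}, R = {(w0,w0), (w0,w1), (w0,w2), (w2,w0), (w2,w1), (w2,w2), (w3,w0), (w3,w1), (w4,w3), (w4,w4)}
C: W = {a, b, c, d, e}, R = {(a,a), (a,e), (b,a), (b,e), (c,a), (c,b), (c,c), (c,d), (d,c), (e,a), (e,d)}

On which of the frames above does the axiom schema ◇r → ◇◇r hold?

This is the axiom for a generalized confluence (Geach) condition; its first-order frame correspondent is ∀x ∀y (xRy → ∃w (y = w ∧ xR²w)).
A: fails — w2Rw0 but no w with w0=w and w2R²w.
B: satisfies the condition.
C: fails — eRd but no w with d=w and eR²w.
Valid on: B.

B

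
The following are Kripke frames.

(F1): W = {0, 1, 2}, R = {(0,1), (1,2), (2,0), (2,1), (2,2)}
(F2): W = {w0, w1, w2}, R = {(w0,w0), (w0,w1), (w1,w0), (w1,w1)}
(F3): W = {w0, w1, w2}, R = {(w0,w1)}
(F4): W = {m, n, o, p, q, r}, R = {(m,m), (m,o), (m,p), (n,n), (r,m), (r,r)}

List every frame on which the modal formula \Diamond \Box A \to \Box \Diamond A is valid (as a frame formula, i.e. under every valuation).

(F2)

The schema corresponds to convergence: \forall x \forall y \forall z (Rxy \wedge Rxz \to \exists w (Ryw \wedge Rzw)).
(F1): fails — R20 and R21 but 0 and 1 have no common successor.
(F2): ✓.
(F3): fails — Rw0w1 and Rw0w1 but w1 and w1 have no common successor.
(F4): fails — Rmo and Rmo but o and o have no common successor.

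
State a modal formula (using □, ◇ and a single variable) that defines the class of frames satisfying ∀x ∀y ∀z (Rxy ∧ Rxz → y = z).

A defining formula is ◇r → □r (the CD axiom).
Suppose ◇r→□r is valid. Take Rxy, Rxz and set V(r)={y}. Then ◇r at x, so □r at x, so r at z, i.e. z=y.

◇r → □r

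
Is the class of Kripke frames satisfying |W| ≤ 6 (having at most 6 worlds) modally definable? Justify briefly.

Not definable by any modal formula

Modal frame validity is preserved under disjoint unions.
Any modal formula valid on each of 7 disjoint one-world frames is valid on their disjoint union (validity is preserved under disjoint unions). Each one-world frame has |W|=1≤6, but the union has |W|=7.
Hence having at most 6 worlds is not modally definable.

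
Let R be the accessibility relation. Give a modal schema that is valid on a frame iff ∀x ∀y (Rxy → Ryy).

A defining formula is □(□r → r) (the T□ axiom).
Suppose □(□r→r) is valid. Take Rxy and set V(r)={w : Ryw}. Then at y, □r holds; since □(□r→r) at x, □r→r at y, so r at y, i.e. Ryy.

□(□r → r)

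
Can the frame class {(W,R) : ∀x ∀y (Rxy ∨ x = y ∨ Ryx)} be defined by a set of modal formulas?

No

Any modally definable frame class is closed under disjoint unions.
Take 2 disjoint single-world reflexive frames: each is trivially connected, but their disjoint union has 2 worlds with no edge between distinct components, so it is not connected.
So the class is not modally definable.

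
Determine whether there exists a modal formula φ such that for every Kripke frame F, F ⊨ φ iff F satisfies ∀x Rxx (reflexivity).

Yes: it is reflexivity, defined by the T schema □q → q.
Suppose □q→q is valid. At any x set V(q)={w : Rxw}. Then □q holds at x, so q holds at x, i.e. Rxx.

Definable; □q → q defines it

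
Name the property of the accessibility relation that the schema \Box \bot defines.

□⊥ is valid iff no world has any successor (otherwise □⊥ fails at any world with one).
Conversely, any frame satisfying \forall x \forall y \neg Rxy validates the schema.
So the correspondent is emptiness of R.

Emptiness of R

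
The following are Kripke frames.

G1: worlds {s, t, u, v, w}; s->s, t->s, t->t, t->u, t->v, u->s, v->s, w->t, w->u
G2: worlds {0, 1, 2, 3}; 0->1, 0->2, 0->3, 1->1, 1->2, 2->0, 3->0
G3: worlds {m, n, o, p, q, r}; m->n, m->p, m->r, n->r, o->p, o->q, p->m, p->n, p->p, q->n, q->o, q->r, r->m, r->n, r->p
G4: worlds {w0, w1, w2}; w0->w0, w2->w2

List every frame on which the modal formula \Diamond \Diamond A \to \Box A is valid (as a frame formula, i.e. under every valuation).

The schema corresponds to a generalized confluence (Geach) condition: \forall x \forall y \forall z ((x R^2 y \wedge xRz) \to \exists w (y = w \wedge z = w)).
G1: fails — tR²s, tRt but s ≠ t.
G2: fails — 0R²0, 0R1 but 0 ≠ 1.
G3: fails — mR²m, mRn but m ≠ n.
G4: holds.
Valid on: G4.

G4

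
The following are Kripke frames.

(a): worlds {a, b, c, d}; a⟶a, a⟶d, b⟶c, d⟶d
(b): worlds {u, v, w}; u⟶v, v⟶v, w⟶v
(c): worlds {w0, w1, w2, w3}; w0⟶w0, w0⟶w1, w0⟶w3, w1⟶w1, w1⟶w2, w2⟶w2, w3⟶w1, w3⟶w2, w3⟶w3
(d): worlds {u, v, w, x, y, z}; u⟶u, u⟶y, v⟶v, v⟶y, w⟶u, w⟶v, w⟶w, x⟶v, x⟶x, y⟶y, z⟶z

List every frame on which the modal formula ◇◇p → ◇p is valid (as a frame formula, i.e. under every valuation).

(a), (b)

The schema corresponds to transitivity: ∀x ∀y ∀z (Rxy ∧ Ryz → Rxz).
(a): holds.
(b): holds.
(c): fails — Rw0w1 and Rw1w2 but not Rw0w2.
(d): fails — Rwu and Ruy but not Rwy.
Valid on: (a), (b).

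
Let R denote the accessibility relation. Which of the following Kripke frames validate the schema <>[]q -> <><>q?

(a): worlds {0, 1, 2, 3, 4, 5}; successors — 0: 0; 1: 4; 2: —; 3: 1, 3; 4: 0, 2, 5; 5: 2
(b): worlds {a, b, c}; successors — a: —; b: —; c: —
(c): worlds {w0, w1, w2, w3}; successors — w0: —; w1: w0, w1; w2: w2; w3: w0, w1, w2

This is the axiom for a generalized confluence (Geach) condition; its first-order frame correspondent is forall x forall y (xRy -> exists w (yRw & x R^2 w)).
(a): fails — 4R2 but no w with 2Rw and 4R²w.
(b): condition met.
(c): fails — w1Rw0 but no w with w0Rw and w1R²w.
Valid on: (b).

(b)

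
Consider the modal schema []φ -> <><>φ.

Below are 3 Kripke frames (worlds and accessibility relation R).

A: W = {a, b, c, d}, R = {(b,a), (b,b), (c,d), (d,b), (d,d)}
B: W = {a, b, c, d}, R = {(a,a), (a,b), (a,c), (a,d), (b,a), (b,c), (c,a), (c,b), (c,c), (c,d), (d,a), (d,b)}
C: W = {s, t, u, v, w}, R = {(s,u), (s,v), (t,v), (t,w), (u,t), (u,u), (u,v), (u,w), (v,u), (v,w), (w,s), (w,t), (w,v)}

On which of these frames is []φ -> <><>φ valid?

B, C

The schema corresponds to a generalized confluence (Geach) condition: forall x exists w (xRw & x R^2 w).
A: fails — at a but no w with aRw and aR²w.
B: ✓.
C: ✓.
Valid on: B, C.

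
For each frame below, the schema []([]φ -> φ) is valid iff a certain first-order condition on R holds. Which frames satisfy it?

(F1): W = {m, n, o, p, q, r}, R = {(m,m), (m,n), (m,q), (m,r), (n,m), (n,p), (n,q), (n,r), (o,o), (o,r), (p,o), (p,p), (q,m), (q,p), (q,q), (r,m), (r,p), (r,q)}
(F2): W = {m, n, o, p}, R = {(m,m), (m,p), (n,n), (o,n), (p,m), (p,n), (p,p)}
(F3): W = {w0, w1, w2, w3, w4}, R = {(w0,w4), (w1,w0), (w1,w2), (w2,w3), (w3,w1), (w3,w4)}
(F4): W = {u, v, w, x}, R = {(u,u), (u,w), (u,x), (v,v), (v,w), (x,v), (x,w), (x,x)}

This is the axiom for shift-reflexivity; its first-order frame correspondent is forall x forall y (Rxy -> Ryy).
(F1): fails — Rnr but not Rrr.
(F2): condition met.
(F3): fails — Rw1w2 but not Rw2w2.
(F4): fails — Rxw but not Rww.

(F2)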